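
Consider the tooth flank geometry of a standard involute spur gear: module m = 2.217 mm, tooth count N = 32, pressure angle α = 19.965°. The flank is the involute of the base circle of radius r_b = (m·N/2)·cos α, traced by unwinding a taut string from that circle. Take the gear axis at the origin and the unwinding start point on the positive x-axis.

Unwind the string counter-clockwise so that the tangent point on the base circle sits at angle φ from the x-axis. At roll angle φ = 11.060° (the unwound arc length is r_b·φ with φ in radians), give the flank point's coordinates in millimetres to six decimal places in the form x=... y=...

pitch radius r_p = m·N/2 = 2.217·32/2 = 35.472000
base radius r_b = r_p·cos α = 35.472000·cos 19.965° = 33.340182
roll angle φ = 11.060° = 0.19303342 rad
x = r_b·(cos φ + φ·sin φ) = 33.340182·(0.98142683 + 0.19303342·0.19183685) = 33.955566
y = r_b·(sin φ − φ·cos φ) = 33.340182·(0.19183685 − 0.19303342·0.98142683) = 0.079639

x=33.955566 y=0.079639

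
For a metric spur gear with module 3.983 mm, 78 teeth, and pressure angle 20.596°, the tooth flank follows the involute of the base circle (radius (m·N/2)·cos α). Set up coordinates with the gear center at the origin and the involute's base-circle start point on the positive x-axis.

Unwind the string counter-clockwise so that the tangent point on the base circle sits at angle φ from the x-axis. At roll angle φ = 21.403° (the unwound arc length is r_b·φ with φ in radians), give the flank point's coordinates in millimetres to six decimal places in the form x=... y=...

pitch radius r_p = m·N/2 = 3.983·78/2 = 155.337000
base radius r_b = r_p·cos α = 155.337000·cos 20.596° = 145.408495
roll angle φ = 21.403° = 0.37355282 rad
x = r_b·(cos φ + φ·sin φ) = 145.408495·(0.93103671 + 0.37355282·0.36492553) = 155.202582
y = r_b·(sin φ − φ·cos φ) = 145.408495·(0.36492553 − 0.37355282·0.93103671) = 2.491450

x=155.202582 y=2.491450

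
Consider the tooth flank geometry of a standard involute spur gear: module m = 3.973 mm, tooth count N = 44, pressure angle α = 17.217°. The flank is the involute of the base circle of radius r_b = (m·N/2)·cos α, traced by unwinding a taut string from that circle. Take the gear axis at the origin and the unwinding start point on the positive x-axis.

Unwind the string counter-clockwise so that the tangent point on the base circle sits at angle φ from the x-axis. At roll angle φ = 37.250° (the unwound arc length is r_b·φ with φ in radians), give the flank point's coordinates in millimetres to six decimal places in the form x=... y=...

pitch radius r_p = m·N/2 = 3.973·44/2 = 87.406000
base radius r_b = r_p·cos α = 87.406000·cos 17.217° = 83.489388
roll angle φ = 37.250° = 0.65013515 rad
x = r_b·(cos φ + φ·sin φ) = 83.489388·(0.79600200 + 0.65013515·0.60529399) = 99.312706
y = r_b·(sin φ − φ·cos φ) = 83.489388·(0.60529399 − 0.65013515·0.79600200) = 7.329125

x=99.312706 y=7.329125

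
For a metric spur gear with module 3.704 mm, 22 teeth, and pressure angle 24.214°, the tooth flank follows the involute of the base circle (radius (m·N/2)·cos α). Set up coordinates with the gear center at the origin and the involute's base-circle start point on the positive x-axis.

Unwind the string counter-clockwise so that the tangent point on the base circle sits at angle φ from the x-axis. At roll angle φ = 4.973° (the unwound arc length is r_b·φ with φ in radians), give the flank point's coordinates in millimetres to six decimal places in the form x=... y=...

x=37.299045 y=0.008093

pitch radius r_p = m·N/2 = 3.704·22/2 = 40.744000
base radius r_b = r_p·cos α = 40.744000·cos 24.214° = 37.159340
roll angle φ = 4.973° = 0.08679522 rad
x = r_b·(cos φ + φ·sin φ) = 37.159340·(0.99623566 + 0.08679522·0.08668629) = 37.299045
y = r_b·(sin φ − φ·cos φ) = 37.159340·(0.08668629 − 0.08679522·0.99623566) = 0.008093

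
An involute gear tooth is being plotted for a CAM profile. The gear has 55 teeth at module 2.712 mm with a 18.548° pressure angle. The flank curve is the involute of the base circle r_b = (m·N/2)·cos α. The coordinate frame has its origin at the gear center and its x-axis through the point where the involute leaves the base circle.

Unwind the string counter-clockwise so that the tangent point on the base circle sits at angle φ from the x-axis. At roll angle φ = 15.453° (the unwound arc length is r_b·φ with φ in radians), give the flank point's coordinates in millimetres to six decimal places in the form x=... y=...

pitch radius r_p = m·N/2 = 2.712·55/2 = 74.580000
base radius r_b = r_p·cos α = 74.580000·cos 18.548° = 70.706128
roll angle φ = 15.453° = 0.26970573 rad
x = r_b·(cos φ + φ·sin φ) = 70.706128·(0.96384935 + 0.26970573·0.26644782) = 73.231175
y = r_b·(sin φ − φ·cos φ) = 70.706128·(0.26644782 − 0.26970573·0.96384935) = 0.459033

x=73.231175 y=0.459033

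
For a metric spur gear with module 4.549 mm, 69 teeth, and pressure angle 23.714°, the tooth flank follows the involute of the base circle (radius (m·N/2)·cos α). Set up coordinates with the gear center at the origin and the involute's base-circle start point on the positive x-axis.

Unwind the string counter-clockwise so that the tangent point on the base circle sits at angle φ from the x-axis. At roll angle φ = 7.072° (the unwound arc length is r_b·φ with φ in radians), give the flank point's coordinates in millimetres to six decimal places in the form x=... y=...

pitch radius r_p = m·N/2 = 4.549·69/2 = 156.940500
base radius r_b = r_p·cos α = 156.940500·cos 23.714° = 143.689127
roll angle φ = 7.072° = 0.12342968 rad
x = r_b·(cos φ + φ·sin φ) = 143.689127·(0.99239222 + 0.12342968·0.12311652) = 144.779506
y = r_b·(sin φ − φ·cos φ) = 143.689127·(0.12311652 − 0.12342968·0.99239222) = 0.089929

x=144.779506 y=0.089929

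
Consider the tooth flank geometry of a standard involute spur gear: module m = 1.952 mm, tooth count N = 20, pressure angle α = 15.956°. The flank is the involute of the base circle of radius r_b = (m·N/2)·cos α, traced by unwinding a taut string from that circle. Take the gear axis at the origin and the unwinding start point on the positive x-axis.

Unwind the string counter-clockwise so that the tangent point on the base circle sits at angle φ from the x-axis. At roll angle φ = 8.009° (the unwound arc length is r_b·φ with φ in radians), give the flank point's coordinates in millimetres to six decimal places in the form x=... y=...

pitch radius r_p = m·N/2 = 1.952·20/2 = 19.520000
base radius r_b = r_p·cos α = 19.520000·cos 15.956° = 18.767955
roll angle φ = 8.009° = 0.13978342 rad
x = r_b·(cos φ + φ·sin φ) = 18.767955·(0.99024620 + 0.13978342·0.13932865) = 18.950417
y = r_b·(sin φ − φ·cos φ) = 18.767955·(0.13932865 − 0.13978342·0.99024620) = 0.017054

x=18.950417 y=0.017054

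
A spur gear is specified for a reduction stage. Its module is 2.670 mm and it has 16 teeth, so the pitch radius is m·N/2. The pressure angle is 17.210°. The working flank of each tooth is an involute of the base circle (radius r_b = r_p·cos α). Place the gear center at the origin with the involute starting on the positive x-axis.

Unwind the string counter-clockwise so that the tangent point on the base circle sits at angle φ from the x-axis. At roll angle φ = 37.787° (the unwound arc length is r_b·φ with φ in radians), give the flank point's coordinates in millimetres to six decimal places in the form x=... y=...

pitch radius r_p = m·N/2 = 2.670·16/2 = 21.360000
base radius r_b = r_p·cos α = 21.360000·cos 17.210° = 20.403643
roll angle φ = 37.787° = 0.65950756 rad
x = r_b·(cos φ + φ·sin φ) = 20.403643·(0.79029406 + 0.65950756·0.61272776) = 24.369961
y = r_b·(sin φ − φ·cos φ) = 20.403643·(0.61272776 − 0.65950756·0.79029406) = 1.867400

x=24.369961 y=1.867400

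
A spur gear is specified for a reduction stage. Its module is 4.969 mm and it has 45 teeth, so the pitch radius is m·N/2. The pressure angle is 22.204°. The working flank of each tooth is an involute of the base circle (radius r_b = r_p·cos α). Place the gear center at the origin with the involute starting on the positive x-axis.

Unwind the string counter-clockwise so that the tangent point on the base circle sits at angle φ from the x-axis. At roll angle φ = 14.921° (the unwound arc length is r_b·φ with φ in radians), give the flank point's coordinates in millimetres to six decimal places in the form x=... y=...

x=106.962433 y=0.605265

pitch radius r_p = m·N/2 = 4.969·45/2 = 111.802500
base radius r_b = r_p·cos α = 111.802500·cos 22.204° = 103.511697
roll angle φ = 14.921° = 0.26042058 rad
x = r_b·(cos φ + φ·sin φ) = 103.511697·(0.96628177 + 0.26042058·0.25748697) = 106.962433
y = r_b·(sin φ − φ·cos φ) = 103.511697·(0.25748697 − 0.26042058·0.96628177) = 0.605265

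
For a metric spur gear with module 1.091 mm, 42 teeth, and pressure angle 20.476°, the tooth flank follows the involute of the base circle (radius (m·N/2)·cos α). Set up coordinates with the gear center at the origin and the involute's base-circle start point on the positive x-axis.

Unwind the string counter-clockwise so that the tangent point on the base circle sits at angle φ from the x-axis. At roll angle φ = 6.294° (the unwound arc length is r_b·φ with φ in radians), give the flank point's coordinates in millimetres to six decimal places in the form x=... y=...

pitch radius r_p = m·N/2 = 1.091·42/2 = 22.911000
base radius r_b = r_p·cos α = 22.911000·cos 20.476° = 21.463456
roll angle φ = 6.294° = 0.10985102 rad
x = r_b·(cos φ + φ·sin φ) = 21.463456·(0.99397244 + 0.10985102·0.10963022) = 21.592568
y = r_b·(sin φ − φ·cos φ) = 21.463456·(0.10963022 − 0.10985102·0.99397244) = 0.009473

x=21.592568 y=0.009473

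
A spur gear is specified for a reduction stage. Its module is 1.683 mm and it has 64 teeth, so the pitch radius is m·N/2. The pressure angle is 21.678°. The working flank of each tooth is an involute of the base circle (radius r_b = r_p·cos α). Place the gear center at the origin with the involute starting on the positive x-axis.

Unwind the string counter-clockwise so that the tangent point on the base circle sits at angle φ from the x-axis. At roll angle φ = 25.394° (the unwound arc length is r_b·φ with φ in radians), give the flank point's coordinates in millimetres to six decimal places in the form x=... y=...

x=54.723706 y=1.424056

pitch radius r_p = m·N/2 = 1.683·64/2 = 53.856000
base radius r_b = r_p·cos α = 53.856000·cos 21.678° = 50.047006
roll angle φ = 25.394° = 0.44320891 rad
x = r_b·(cos φ + φ·sin φ) = 50.047006·(0.90338021 + 0.44320891·0.42884053) = 54.723706
y = r_b·(sin φ − φ·cos φ) = 50.047006·(0.42884053 − 0.44320891·0.90338021) = 1.424056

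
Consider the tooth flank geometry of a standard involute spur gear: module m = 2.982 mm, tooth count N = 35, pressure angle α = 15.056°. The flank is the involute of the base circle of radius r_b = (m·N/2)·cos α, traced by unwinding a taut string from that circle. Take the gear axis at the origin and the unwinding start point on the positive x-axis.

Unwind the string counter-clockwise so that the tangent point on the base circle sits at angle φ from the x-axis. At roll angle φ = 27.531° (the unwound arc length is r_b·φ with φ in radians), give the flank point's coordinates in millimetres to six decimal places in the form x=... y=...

pitch radius r_p = m·N/2 = 2.982·35/2 = 52.185000
base radius r_b = r_p·cos α = 52.185000·cos 15.056° = 50.393614
roll angle φ = 27.531° = 0.48050660 rad
x = r_b·(cos φ + φ·sin φ) = 50.393614·(0.88676087 + 0.48050660·0.46222846) = 55.879700
y = r_b·(sin φ − φ·cos φ) = 50.393614·(0.46222846 − 0.48050660·0.88676087) = 1.820924

x=55.879700 y=1.820924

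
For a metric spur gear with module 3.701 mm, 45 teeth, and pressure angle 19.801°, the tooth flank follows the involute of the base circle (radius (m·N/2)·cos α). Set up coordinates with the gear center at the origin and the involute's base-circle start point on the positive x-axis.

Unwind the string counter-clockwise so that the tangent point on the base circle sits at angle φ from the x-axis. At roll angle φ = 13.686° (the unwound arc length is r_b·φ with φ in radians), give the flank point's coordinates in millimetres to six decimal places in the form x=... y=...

x=80.552393 y=0.353911

pitch radius r_p = m·N/2 = 3.701·45/2 = 83.272500
base radius r_b = r_p·cos α = 83.272500·cos 19.801° = 78.349002
roll angle φ = 13.686° = 0.23886576 rad
x = r_b·(cos φ + φ·sin φ) = 78.349002·(0.97160696 + 0.23886576·0.23660074) = 80.552393
y = r_b·(sin φ − φ·cos φ) = 78.349002·(0.23660074 − 0.23886576·0.97160696) = 0.353911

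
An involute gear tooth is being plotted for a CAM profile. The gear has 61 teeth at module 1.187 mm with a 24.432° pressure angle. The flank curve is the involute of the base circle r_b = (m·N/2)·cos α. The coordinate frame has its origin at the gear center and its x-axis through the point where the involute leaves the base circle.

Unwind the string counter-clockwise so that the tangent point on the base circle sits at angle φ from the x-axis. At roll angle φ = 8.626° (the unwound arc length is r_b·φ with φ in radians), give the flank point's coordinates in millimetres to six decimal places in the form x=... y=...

pitch radius r_p = m·N/2 = 1.187·61/2 = 36.203500
base radius r_b = r_p·cos α = 36.203500·cos 24.432° = 32.961578
roll angle φ = 8.626° = 0.15055210 rad
x = r_b·(cos φ + φ·sin φ) = 32.961578·(0.98868842 + 0.15055210·0.14998401) = 33.333016
y = r_b·(sin φ − φ·cos φ) = 32.961578·(0.14998401 − 0.15055210·0.98868842) = 0.037408

x=33.333016 y=0.037408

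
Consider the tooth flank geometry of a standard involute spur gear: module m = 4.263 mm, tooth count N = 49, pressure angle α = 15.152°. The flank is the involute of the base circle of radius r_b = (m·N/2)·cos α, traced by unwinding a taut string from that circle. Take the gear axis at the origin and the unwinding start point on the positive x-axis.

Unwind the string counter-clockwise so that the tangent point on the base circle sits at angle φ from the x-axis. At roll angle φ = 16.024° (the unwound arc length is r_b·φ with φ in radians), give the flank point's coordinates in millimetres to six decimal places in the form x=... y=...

x=104.678435 y=0.729353

pitch radius r_p = m·N/2 = 4.263·49/2 = 104.443500
base radius r_b = r_p·cos α = 104.443500·cos 15.152° = 100.812606
roll angle φ = 16.024° = 0.27967156 rad
x = r_b·(cos φ + φ·sin φ) = 100.812606·(0.96114615 + 0.27967156·0.27603998) = 104.678435
y = r_b·(sin φ − φ·cos φ) = 100.812606·(0.27603998 − 0.27967156·0.96114615) = 0.729353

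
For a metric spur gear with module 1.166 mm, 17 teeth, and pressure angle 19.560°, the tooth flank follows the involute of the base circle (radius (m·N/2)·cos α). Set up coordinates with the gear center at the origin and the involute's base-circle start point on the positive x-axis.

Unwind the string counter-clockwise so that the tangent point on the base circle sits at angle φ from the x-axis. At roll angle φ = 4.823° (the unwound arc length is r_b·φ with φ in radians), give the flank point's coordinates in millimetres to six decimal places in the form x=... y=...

x=9.372079 y=0.001855

pitch radius r_p = m·N/2 = 1.166·17/2 = 9.911000
base radius r_b = r_p·cos α = 9.911000·cos 19.560° = 9.339050
roll angle φ = 4.823° = 0.08417723 rad
x = r_b·(cos φ + φ·sin φ) = 9.339050·(0.99645919 + 0.08417723·0.08407785) = 9.372079
y = r_b·(sin φ − φ·cos φ) = 9.339050·(0.08407785 − 0.08417723·0.99645919) = 0.001855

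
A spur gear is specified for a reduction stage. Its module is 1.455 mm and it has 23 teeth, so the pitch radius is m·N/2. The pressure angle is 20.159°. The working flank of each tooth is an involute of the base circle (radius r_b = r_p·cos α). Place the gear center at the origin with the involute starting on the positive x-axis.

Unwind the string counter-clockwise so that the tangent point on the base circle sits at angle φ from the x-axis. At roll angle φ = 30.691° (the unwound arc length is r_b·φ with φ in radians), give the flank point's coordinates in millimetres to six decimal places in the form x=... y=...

x=17.801851 y=0.781875

pitch radius r_p = m·N/2 = 1.455·23/2 = 16.732500
base radius r_b = r_p·cos α = 16.732500·cos 20.159° = 15.707465
roll angle φ = 30.691° = 0.53565900 rad
x = r_b·(cos φ + φ·sin φ) = 15.707465·(0.85993246 + 0.53565900·0.51040785) = 17.801851
y = r_b·(sin φ − φ·cos φ) = 15.707465·(0.51040785 − 0.53565900·0.85993246) = 0.781875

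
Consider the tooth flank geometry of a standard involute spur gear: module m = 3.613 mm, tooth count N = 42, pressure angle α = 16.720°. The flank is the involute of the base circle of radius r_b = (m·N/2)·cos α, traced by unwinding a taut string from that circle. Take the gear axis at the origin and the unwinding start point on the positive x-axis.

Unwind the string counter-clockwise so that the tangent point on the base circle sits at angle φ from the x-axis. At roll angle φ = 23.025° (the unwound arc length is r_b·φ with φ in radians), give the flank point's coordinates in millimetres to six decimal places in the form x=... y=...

x=78.297948 y=1.546702

pitch radius r_p = m·N/2 = 3.613·42/2 = 75.873000
base radius r_b = r_p·cos α = 75.873000·cos 16.720° = 72.665251
roll angle φ = 23.025° = 0.40186206 rad
x = r_b·(cos φ + φ·sin φ) = 72.665251·(0.92033428 + 0.40186206·0.39113274) = 78.297948
y = r_b·(sin φ − φ·cos φ) = 72.665251·(0.39113274 − 0.40186206·0.92033428) = 1.546702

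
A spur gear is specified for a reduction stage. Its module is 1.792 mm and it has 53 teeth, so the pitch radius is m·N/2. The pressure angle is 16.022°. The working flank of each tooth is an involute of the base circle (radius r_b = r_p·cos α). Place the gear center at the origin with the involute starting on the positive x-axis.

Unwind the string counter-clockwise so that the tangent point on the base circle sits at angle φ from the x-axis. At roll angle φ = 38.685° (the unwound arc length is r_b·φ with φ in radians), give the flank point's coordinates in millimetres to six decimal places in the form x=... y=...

pitch radius r_p = m·N/2 = 1.792·53/2 = 47.488000
base radius r_b = r_p·cos α = 47.488000·cos 16.022° = 45.643366
roll angle φ = 38.685° = 0.67518062 rad
x = r_b·(cos φ + φ·sin φ) = 45.643366·(0.78059407 + 0.67518062·0.62503832) = 54.891069
y = r_b·(sin φ − φ·cos φ) = 45.643366·(0.62503832 − 0.67518062·0.78059407) = 4.472882

x=54.891069 y=4.472882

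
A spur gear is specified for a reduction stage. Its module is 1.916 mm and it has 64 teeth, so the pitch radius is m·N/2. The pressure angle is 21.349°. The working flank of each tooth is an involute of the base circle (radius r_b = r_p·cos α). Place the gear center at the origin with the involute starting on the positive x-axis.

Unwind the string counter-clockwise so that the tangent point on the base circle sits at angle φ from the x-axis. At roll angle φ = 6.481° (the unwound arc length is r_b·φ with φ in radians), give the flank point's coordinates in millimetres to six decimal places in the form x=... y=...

x=57.468944 y=0.027514

pitch radius r_p = m·N/2 = 1.916·64/2 = 61.312000
base radius r_b = r_p·cos α = 61.312000·cos 21.349° = 57.104785
roll angle φ = 6.481° = 0.11311479 rad
x = r_b·(cos φ + φ·sin φ) = 57.104785·(0.99360934 + 0.11311479·0.11287373) = 57.468944
y = r_b·(sin φ − φ·cos φ) = 57.104785·(0.11287373 − 0.11311479·0.99360934) = 0.027514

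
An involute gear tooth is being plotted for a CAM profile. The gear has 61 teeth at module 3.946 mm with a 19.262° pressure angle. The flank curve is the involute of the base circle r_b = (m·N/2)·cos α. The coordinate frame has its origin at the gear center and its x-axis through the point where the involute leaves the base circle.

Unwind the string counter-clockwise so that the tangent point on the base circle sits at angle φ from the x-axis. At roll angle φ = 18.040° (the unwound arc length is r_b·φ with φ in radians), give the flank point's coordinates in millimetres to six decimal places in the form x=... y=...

x=119.108479 y=1.170434

pitch radius r_p = m·N/2 = 3.946·61/2 = 120.353000
base radius r_b = r_p·cos α = 120.353000·cos 19.262° = 113.615633
roll angle φ = 18.040° = 0.31485740 rad
x = r_b·(cos φ + φ·sin φ) = 113.615633·(0.95084055 + 0.31485740·0.30968088) = 119.108479
y = r_b·(sin φ − φ·cos φ) = 113.615633·(0.30968088 − 0.31485740·0.95084055) = 1.170434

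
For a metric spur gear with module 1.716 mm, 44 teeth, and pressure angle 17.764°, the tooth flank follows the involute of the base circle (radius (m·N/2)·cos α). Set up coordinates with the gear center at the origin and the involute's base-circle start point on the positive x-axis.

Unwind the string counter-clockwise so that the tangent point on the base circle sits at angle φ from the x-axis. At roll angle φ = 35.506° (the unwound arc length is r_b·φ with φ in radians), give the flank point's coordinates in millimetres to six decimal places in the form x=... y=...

x=42.206507 y=2.743905

pitch radius r_p = m·N/2 = 1.716·44/2 = 37.752000
base radius r_b = r_p·cos α = 37.752000·cos 17.764° = 35.952033
roll angle φ = 35.506° = 0.61969660 rad
x = r_b·(cos φ + φ·sin φ) = 35.952033·(0.81405470 + 0.61969660·0.58078821) = 42.206507
y = r_b·(sin φ − φ·cos φ) = 35.952033·(0.58078821 − 0.61969660·0.81405470) = 2.743905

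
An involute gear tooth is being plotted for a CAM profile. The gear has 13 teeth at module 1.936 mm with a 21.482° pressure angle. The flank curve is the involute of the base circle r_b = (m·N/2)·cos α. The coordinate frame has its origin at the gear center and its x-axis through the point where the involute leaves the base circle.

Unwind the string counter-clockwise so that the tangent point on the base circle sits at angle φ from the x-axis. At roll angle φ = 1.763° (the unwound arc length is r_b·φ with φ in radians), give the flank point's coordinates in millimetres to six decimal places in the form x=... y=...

x=11.715365 y=0.000114

pitch radius r_p = m·N/2 = 1.936·13/2 = 12.584000
base radius r_b = r_p·cos α = 12.584000·cos 21.482° = 11.709823
roll angle φ = 1.763° = 0.03077015 rad
x = r_b·(cos φ + φ·sin φ) = 11.709823·(0.99952664 + 0.03077015·0.03076530) = 11.715365
y = r_b·(sin φ − φ·cos φ) = 11.709823·(0.03076530 − 0.03077015·0.99952664) = 0.000114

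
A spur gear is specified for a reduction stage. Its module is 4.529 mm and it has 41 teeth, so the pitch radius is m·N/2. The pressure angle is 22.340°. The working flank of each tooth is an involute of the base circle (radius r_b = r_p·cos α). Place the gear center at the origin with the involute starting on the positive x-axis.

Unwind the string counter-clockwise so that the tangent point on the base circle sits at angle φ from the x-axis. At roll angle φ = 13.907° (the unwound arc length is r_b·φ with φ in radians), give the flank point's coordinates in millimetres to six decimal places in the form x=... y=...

pitch radius r_p = m·N/2 = 4.529·41/2 = 92.844500
base radius r_b = r_p·cos α = 92.844500·cos 22.340° = 85.876017
roll angle φ = 13.907° = 0.24272294 rad
x = r_b·(cos φ + φ·sin φ) = 85.876017·(0.97068712 + 0.24272294·0.24034664) = 88.368549
y = r_b·(sin φ − φ·cos φ) = 85.876017·(0.24034664 − 0.24272294·0.97068712) = 0.406932

x=88.368549 y=0.406932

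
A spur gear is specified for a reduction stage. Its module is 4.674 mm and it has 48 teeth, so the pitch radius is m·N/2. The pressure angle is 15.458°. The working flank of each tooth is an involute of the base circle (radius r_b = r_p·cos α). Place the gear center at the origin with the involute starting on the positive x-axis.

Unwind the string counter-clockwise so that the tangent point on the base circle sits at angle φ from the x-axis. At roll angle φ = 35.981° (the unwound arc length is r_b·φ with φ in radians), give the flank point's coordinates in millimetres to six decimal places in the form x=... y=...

x=127.381007 y=8.578362

pitch radius r_p = m·N/2 = 4.674·48/2 = 112.176000
base radius r_b = r_p·cos α = 112.176000·cos 15.458° = 108.118156
roll angle φ = 35.981° = 0.62798692 rad
x = r_b·(cos φ + φ·sin φ) = 108.118156·(0.80921187 + 0.62798692·0.58751694) = 127.381007
y = r_b·(sin φ − φ·cos φ) = 108.118156·(0.58751694 − 0.62798692·0.80921187) = 8.578362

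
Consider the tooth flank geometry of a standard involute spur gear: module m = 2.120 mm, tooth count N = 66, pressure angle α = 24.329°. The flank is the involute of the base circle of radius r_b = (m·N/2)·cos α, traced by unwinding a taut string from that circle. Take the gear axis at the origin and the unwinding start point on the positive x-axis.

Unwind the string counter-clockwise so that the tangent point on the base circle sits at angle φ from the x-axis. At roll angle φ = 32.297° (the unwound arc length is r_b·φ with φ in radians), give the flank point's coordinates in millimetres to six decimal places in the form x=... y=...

pitch radius r_p = m·N/2 = 2.120·66/2 = 69.960000
base radius r_b = r_p·cos α = 69.960000·cos 24.329° = 63.747193
roll angle φ = 32.297° = 0.56368899 rad
x = r_b·(cos φ + φ·sin φ) = 63.747193·(0.84528981 + 0.56368899·0.53430809) = 73.084461
y = r_b·(sin φ − φ·cos φ) = 63.747193·(0.53430809 − 0.56368899·0.84528981) = 3.686343

x=73.084461 y=3.686343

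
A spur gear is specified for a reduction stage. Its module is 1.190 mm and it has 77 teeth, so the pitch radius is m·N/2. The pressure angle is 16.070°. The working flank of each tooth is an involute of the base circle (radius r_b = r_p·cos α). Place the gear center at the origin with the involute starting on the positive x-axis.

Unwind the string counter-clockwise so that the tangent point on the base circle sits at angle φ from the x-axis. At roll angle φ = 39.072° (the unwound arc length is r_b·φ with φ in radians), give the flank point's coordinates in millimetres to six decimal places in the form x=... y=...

pitch radius r_p = m·N/2 = 1.190·77/2 = 45.815000
base radius r_b = r_p·cos α = 45.815000·cos 16.070° = 44.024743
roll angle φ = 39.072° = 0.68193505 rad
x = r_b·(cos φ + φ·sin φ) = 44.024743·(0.77635452 + 0.68193505·0.63029648) = 53.101579
y = r_b·(sin φ − φ·cos φ) = 44.024743·(0.63029648 − 0.68193505·0.77635452) = 4.440914

x=53.101579 y=4.440914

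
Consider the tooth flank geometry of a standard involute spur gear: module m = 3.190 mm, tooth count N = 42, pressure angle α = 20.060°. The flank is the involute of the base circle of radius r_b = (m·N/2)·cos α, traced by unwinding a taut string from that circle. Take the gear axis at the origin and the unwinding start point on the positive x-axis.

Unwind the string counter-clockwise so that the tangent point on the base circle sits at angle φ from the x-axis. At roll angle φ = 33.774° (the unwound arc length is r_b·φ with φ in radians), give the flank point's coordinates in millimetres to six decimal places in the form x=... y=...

x=72.926976 y=4.148797

pitch radius r_p = m·N/2 = 3.190·42/2 = 66.990000
base radius r_b = r_p·cos α = 66.990000·cos 20.060° = 62.925981
roll angle φ = 33.774° = 0.58946750 rad
x = r_b·(cos φ + φ·sin φ) = 62.925981·(0.83123682 + 0.58946750·0.55591847) = 72.926976
y = r_b·(sin φ − φ·cos φ) = 62.925981·(0.55591847 − 0.58946750·0.83123682) = 4.148797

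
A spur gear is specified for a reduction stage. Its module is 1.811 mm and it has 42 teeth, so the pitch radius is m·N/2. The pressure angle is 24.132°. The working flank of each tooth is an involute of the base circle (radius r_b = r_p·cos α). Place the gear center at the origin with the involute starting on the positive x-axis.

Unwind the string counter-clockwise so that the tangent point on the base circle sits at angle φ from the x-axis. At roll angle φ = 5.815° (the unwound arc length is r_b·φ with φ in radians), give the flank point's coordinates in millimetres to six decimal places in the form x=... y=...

x=34.885608 y=0.012082

pitch radius r_p = m·N/2 = 1.811·42/2 = 38.031000
base radius r_b = r_p·cos α = 38.031000·cos 24.132° = 34.707318
roll angle φ = 5.815° = 0.10149090 rad
x = r_b·(cos φ + φ·sin φ) = 34.707318·(0.99485422 + 0.10149090·0.10131675) = 34.885608
y = r_b·(sin φ − φ·cos φ) = 34.707318·(0.10131675 − 0.10149090·0.99485422) = 0.012082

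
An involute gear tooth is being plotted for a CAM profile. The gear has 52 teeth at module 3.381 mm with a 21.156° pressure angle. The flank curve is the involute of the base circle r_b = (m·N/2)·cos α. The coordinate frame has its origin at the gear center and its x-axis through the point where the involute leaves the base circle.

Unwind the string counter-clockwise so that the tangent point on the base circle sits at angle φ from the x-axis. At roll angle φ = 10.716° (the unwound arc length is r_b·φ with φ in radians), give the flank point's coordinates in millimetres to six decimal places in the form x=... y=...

x=83.402582 y=0.178157

pitch radius r_p = m·N/2 = 3.381·52/2 = 87.906000
base radius r_b = r_p·cos α = 87.906000·cos 21.156° = 81.981244
roll angle φ = 10.716° = 0.18702948 rad
x = r_b·(cos φ + φ·sin φ) = 81.981244·(0.98256091 + 0.18702948·0.18594101) = 83.402582
y = r_b·(sin φ − φ·cos φ) = 81.981244·(0.18594101 − 0.18702948·0.98256091) = 0.178157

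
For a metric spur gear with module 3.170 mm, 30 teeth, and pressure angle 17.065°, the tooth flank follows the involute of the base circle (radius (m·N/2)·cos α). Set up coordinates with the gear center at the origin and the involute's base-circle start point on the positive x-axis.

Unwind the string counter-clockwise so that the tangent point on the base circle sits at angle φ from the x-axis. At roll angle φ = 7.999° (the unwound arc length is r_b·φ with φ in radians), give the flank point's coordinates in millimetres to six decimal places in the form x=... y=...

x=45.897322 y=0.041150

pitch radius r_p = m·N/2 = 3.170·30/2 = 47.550000
base radius r_b = r_p·cos α = 47.550000·cos 17.065° = 45.456490
roll angle φ = 7.999° = 0.13960889 rad
x = r_b·(cos φ + φ·sin φ) = 45.456490·(0.99027050 + 0.13960889·0.13915582) = 45.897322
y = r_b·(sin φ − φ·cos φ) = 45.456490·(0.13915582 − 0.13960889·0.99027050) = 0.041150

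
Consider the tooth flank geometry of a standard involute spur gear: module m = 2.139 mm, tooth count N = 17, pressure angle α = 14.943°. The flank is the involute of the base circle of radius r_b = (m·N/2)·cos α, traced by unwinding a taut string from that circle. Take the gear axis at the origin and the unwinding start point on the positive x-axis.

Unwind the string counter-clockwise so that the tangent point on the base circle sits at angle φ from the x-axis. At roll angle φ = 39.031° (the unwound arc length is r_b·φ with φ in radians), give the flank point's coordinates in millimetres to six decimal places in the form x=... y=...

x=21.181818 y=1.766605

pitch radius r_p = m·N/2 = 2.139·17/2 = 18.181500
base radius r_b = r_p·cos α = 18.181500·cos 14.943° = 17.566653
roll angle φ = 39.031° = 0.68121946 rad
x = r_b·(cos φ + φ·sin φ) = 17.566653·(0.77680535 + 0.68121946·0.62974078) = 21.181818
y = r_b·(sin φ − φ·cos φ) = 17.566653·(0.62974078 − 0.68121946·0.77680535) = 1.766605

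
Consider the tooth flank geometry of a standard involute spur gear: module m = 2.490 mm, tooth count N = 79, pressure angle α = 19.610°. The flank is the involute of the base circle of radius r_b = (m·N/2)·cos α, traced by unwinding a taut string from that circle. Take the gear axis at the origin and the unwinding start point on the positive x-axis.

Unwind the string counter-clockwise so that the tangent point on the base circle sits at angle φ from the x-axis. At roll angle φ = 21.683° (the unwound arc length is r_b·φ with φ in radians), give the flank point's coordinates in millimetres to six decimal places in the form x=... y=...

x=99.049173 y=1.649997

pitch radius r_p = m·N/2 = 2.490·79/2 = 98.355000
base radius r_b = r_p·cos α = 98.355000·cos 19.610° = 92.650301
roll angle φ = 21.683° = 0.37843974 rad
x = r_b·(cos φ + φ·sin φ) = 92.650301·(0.92924224 + 0.37843974·0.36947106) = 99.049173
y = r_b·(sin φ − φ·cos φ) = 92.650301·(0.36947106 − 0.37843974·0.92924224) = 1.649997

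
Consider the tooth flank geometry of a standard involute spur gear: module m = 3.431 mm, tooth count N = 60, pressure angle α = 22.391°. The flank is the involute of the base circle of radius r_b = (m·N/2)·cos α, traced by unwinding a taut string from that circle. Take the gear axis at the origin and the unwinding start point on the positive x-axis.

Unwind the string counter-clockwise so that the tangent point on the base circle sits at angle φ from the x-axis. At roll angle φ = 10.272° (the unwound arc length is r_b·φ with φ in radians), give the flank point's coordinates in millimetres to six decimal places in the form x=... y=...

x=96.686859 y=0.182212

pitch radius r_p = m·N/2 = 3.431·60/2 = 102.930000
base radius r_b = r_p·cos α = 102.930000·cos 22.391° = 95.169683
roll angle φ = 10.272° = 0.17928022 rad
x = r_b·(cos φ + φ·sin φ) = 95.169683·(0.98397230 + 0.17928022·0.17832138) = 96.686859
y = r_b·(sin φ − φ·cos φ) = 95.169683·(0.17832138 − 0.17928022·0.98397230) = 0.182212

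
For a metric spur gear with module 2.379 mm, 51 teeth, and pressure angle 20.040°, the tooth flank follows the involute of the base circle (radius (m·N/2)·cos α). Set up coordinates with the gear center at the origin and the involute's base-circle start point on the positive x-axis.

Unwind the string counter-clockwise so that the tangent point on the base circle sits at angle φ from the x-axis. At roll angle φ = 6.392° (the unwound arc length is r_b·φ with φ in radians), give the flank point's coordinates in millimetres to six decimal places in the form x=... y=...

pitch radius r_p = m·N/2 = 2.379·51/2 = 60.664500
base radius r_b = r_p·cos α = 60.664500·cos 20.040° = 56.991484
roll angle φ = 6.392° = 0.11156145 rad
x = r_b·(cos φ + φ·sin φ) = 56.991484·(0.99378347 + 0.11156145·0.11133017) = 57.345038
y = r_b·(sin φ − φ·cos φ) = 56.991484·(0.11133017 − 0.11156145·0.99378347) = 0.026345

x=57.345038 y=0.026345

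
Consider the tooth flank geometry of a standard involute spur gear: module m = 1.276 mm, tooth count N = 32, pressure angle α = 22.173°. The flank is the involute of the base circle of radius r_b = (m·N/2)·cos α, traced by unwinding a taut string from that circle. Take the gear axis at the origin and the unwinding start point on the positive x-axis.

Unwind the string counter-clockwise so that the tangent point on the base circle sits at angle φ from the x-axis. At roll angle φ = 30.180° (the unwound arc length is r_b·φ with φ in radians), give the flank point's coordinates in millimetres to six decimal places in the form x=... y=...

x=21.349878 y=0.895726

pitch radius r_p = m·N/2 = 1.276·32/2 = 20.416000
base radius r_b = r_p·cos α = 20.416000·cos 22.173° = 18.906207
roll angle φ = 30.180° = 0.52674037 rad
x = r_b·(cos φ + φ·sin φ) = 18.906207·(0.86445034 + 0.52674037·0.50271823) = 21.349878
y = r_b·(sin φ − φ·cos φ) = 18.906207·(0.50271823 − 0.52674037·0.86445034) = 0.895726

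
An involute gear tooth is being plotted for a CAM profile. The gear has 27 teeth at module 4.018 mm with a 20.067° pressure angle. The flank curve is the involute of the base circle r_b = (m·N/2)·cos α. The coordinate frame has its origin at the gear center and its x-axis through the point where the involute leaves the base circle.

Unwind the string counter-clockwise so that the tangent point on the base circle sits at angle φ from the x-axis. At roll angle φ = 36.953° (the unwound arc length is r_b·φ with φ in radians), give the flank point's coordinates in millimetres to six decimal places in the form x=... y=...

pitch radius r_p = m·N/2 = 4.018·27/2 = 54.243000
base radius r_b = r_p·cos α = 54.243000·cos 20.067° = 50.950018
roll angle φ = 36.953° = 0.64495152 rad
x = r_b·(cos φ + φ·sin φ) = 50.950018·(0.79912891 + 0.64495152·0.60115970) = 60.469915
y = r_b·(sin φ − φ·cos φ) = 50.950018·(0.60115970 − 0.64495152·0.79912891) = 4.369488

x=60.469915 y=4.369488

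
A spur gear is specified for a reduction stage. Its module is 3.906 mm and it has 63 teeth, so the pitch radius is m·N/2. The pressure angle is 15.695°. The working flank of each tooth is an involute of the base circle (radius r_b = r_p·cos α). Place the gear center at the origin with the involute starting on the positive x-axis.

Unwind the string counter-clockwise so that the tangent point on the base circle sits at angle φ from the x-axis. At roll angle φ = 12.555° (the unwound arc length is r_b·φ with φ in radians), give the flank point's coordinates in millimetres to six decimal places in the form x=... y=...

pitch radius r_p = m·N/2 = 3.906·63/2 = 123.039000
base radius r_b = r_p·cos α = 123.039000·cos 15.695° = 118.451535
roll angle φ = 12.555° = 0.21912609 rad
x = r_b·(cos φ + φ·sin φ) = 118.451535·(0.97608779 + 0.21912609·0.21737669) = 121.261287
y = r_b·(sin φ − φ·cos φ) = 118.451535·(0.21737669 − 0.21912609·0.97608779) = 0.413442

x=121.261287 y=0.413442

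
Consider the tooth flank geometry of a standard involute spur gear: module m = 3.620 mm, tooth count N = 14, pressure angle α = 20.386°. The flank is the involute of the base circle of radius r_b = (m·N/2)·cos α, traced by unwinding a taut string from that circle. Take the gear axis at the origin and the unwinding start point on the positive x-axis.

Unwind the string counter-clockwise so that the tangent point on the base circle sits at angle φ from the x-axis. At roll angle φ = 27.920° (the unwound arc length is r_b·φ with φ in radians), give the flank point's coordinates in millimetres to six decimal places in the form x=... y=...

x=26.407810 y=0.894593

pitch radius r_p = m·N/2 = 3.620·14/2 = 25.340000
base radius r_b = r_p·cos α = 25.340000·cos 20.386° = 23.752883
roll angle φ = 27.920° = 0.48729593 rad
x = r_b·(cos φ + φ·sin φ) = 23.752883·(0.88360224 + 0.48729593·0.46823828) = 26.407810
y = r_b·(sin φ − φ·cos φ) = 23.752883·(0.46823828 − 0.48729593·0.88360224) = 0.894593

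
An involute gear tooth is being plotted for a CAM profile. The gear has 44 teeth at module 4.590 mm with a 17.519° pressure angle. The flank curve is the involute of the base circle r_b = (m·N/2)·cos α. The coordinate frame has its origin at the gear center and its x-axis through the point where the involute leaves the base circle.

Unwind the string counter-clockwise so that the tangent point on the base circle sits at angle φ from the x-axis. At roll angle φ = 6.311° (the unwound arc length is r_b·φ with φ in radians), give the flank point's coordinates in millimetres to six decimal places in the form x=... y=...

pitch radius r_p = m·N/2 = 4.590·44/2 = 100.980000
base radius r_b = r_p·cos α = 100.980000·cos 17.519° = 96.296263
roll angle φ = 6.311° = 0.11014773 rad
x = r_b·(cos φ + φ·sin φ) = 96.296263·(0.99393987 + 0.11014773·0.10992514) = 96.878651
y = r_b·(sin φ − φ·cos φ) = 96.296263·(0.10992514 − 0.11014773·0.99393987) = 0.042844

x=96.878651 y=0.042844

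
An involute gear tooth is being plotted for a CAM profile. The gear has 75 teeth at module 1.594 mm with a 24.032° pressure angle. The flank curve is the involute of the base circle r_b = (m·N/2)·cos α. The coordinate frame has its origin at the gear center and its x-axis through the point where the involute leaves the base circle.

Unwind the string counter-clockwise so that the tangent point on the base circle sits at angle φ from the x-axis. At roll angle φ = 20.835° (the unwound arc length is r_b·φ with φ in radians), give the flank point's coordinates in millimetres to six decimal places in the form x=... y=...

x=58.084693 y=0.863534

pitch radius r_p = m·N/2 = 1.594·75/2 = 59.775000
base radius r_b = r_p·cos α = 59.775000·cos 24.032° = 54.593592
roll angle φ = 20.835° = 0.36363935 rad
x = r_b·(cos φ + φ·sin φ) = 54.593592·(0.93460858 + 0.36363935·0.35567795) = 58.084693
y = r_b·(sin φ − φ·cos φ) = 54.593592·(0.35567795 − 0.36363935·0.93460858) = 0.863534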